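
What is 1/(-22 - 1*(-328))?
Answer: 1/306 ≈ 0.0032680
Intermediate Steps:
1/(-22 - 1*(-328)) = 1/(-22 + 328) = 1/306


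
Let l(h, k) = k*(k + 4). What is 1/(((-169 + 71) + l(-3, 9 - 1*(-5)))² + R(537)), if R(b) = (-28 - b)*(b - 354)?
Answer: -1/79679 ≈ -1.2550e-5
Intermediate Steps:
l(h, k) = k*(4 + k)
R(b) = (-354 + b)*(-28 - b) (R(b) = (-28 - b)*(-354 + b) = (-354 + b)*(-28 - b))
1/(((-169 + 71) + l(-3, 9 - 1*(-5)))² + R(537)) = 1/(((-169 + 71) + (9 - 1*(-5))*(4 + (9 - 1*(-5))))² + (9912 - 1*537² + 326*537)) = 1/((-98 + (9 + 5)*(4 + (9 + 5)))² + (9912 - 1*288369 + 175062)) = 1/((-98 + 14*(4 + 14))² + (9912 - 288369 + 175062)) = 1/((-98 + 14*18)² - 103395) = 1/((-98 + 252)² - 103395) = 1/(154² - 103395) = 1/(23716 - 103395) = 1/(-79679) = -1/79679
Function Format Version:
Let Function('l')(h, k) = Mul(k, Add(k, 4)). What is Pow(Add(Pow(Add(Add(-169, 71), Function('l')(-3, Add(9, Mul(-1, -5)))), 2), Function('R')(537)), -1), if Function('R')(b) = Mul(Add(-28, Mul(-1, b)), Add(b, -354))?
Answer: Rational(-1, 79679) ≈ -1.2550e-5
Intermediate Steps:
Function('l')(h, k) = Mul(k, Add(4, k))
Function('R')(b) = Mul(Add(-354, b), Add(-28, Mul(-1, b))) (Function('R')(b) = Mul(Add(-28, Mul(-1, b)), Add(-354, b)) = Mul(Add(-354, b), Add(-28, Mul(-1, b))))
Pow(Add(Pow(Add(Add(-169, 71), Function('l')(-3, Add(9, Mul(-1, -5)))), 2), Function('R')(537)), -1) = Pow(Add(Pow(Add(Add(-169, 71), Mul(Add(9, Mul(-1, -5)), Add(4, Add(9, Mul(-1, -5))))), 2), Add(9912, Mul(-1, Pow(537, 2)), Mul(326, 537))), -1) = Pow(Add(Pow(Add(-98, Mul(Add(9, 5), Add(4, Add(9, 5)))), 2), Add(9912, Mul(-1, 288369), 175062)), -1) = Pow(Add(Pow(Add(-98, Mul(14, Add(4, 14))), 2), Add(9912, -288369, 175062)), -1) = Pow(Add(Pow(Add(-98, Mul(14, 18)), 2), -103395), -1) = Pow(Add(Pow(Add(-98, 252), 2), -103395), -1) = Pow(Add(Pow(154, 2), -103395), -1) = Pow(Add(23716, -103395), -1) = Pow(-79679, -1) = Rational(-1, 79679)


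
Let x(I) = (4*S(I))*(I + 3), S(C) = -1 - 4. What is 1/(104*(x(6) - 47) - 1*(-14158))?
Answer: -1/9450 ≈ -0.00010582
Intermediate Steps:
S(C) = -5
x(I) = -60 - 20*I (x(I) = (4*(-5))*(I + 3) = -20*(3 + I) = -60 - 20*I)
1/(104*(x(6) - 47) - 1*(-14158)) = 1/(104*((-60 - 20*6) - 47) - 1*(-14158)) = 1/(104*((-60 - 120) - 47) + 14158) = 1/(104*(-180 - 47) + 14158) = 1/(104*(-227) + 14158) = 1/(-23608 + 14158) = 1/(-9450) = -1/9450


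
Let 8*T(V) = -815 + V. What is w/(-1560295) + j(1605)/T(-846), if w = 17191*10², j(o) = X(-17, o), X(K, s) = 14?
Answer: -55094148/47120909 ≈ -1.1692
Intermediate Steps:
T(V) = -815/8 + V/8 (T(V) = (-815 + V)/8 = -815/8 + V/8)
j(o) = 14
w = 1719100 (w = 17191*100 = 1719100)
w/(-1560295) + j(1605)/T(-846) = 1719100/(-1560295) + 14/(-815/8 + (⅛)*(-846)) = 1719100*(-1/1560295) + 14/(-815/8 - 423/4) = -343820/312059 + 14/(-1661/8) = -343820/312059 + 14*(-8/1661) = -343820/312059 - 112/1661 = -55094148/47120909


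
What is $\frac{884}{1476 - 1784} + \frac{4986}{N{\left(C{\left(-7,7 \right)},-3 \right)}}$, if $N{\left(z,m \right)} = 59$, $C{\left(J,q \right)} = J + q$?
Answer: $\frac{370883}{4543} \approx 81.638$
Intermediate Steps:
$\frac{884}{1476 - 1784} + \frac{4986}{N{\left(C{\left(-7,7 \right)},-3 \right)}} = \frac{884}{1476 - 1784} + \frac{4986}{59} = \frac{884}{-308} + 4986 \cdot \frac{1}{59} = 884 \left(- \frac{1}{308}\right) + \frac{4986}{59} = - \frac{221}{77} + \frac{4986}{59} = \frac{370883}{4543}$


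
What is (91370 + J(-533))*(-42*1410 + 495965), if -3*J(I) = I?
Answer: 119948957035/3 ≈ 3.9983e+10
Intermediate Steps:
J(I) = -I/3
(91370 + J(-533))*(-42*1410 + 495965) = (91370 - 1/3*(-533))*(-42*1410 + 495965) = (91370 + 533/3)*(-59220 + 495965) = (274643/3)*436745 = 119948957035/3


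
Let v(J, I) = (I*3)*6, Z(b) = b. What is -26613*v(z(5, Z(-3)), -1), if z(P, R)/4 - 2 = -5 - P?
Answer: 479034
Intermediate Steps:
z(P, R) = -12 - 4*P (z(P, R) = 8 + 4*(-5 - P) = 8 + (-20 - 4*P) = -12 - 4*P)
v(J, I) = 18*I (v(J, I) = (3*I)*6 = 18*I)
-26613*v(z(5, Z(-3)), -1) = -479034*(-1) = -26613*(-18) = 479034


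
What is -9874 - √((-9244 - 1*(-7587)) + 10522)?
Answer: -9874 - 3*√985 ≈ -9968.2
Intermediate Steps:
-9874 - √((-9244 - 1*(-7587)) + 10522) = -9874 - √((-9244 + 7587) + 10522) = -9874 - √(-1657 + 10522) = -9874 - √8865 = -9874 - 3*√985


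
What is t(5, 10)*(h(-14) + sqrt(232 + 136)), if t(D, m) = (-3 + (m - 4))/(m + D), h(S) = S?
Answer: -14/5 + 4*sqrt(23)/5 ≈ 1.0367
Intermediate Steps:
t(D, m) = (-7 + m)/(D + m) (t(D, m) = (-3 + (-4 + m))/(D + m) = (-7 + m)/(D + m))
t(5, 10)*(h(-14) + sqrt(232 + 136)) = ((-7 + 10)/(5 + 10))*(-14 + sqrt(232 + 136)) = (3/15)*(-14 + sqrt(368)) = ((1/15)*3)*(-14 + 4*sqrt(23)) = (-14 + 4*sqrt(23))/5 = -14/5 + 4*sqrt(23)/5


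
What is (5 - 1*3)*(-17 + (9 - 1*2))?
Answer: -20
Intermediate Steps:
(5 - 1*3)*(-17 + (9 - 1*2)) = (5 - 3)*(-17 + (9 - 2)) = 2*(-17 + 7) = 2*(-10) = -20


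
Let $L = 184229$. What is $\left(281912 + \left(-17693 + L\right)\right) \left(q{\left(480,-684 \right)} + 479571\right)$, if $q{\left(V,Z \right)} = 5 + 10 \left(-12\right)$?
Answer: $215011084288$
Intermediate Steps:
$q{\left(V,Z \right)} = -115$ ($q{\left(V,Z \right)} = 5 - 120 = -115$)
$\left(281912 + \left(-17693 + L\right)\right) \left(q{\left(480,-684 \right)} + 479571\right) = \left(281912 + \left(-17693 + 184229\right)\right) \left(-115 + 479571\right) = \left(281912 + 166536\right) 479456 = 448448 \cdot 479456 = 215011084288$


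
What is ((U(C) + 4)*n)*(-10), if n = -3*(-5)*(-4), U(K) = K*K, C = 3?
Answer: 7800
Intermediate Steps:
U(K) = K**2
n = -60 (n = 15*(-4) = -60)
((U(C) + 4)*n)*(-10) = ((3**2 + 4)*(-60))*(-10) = ((9 + 4)*(-60))*(-10) = (13*(-60))*(-10) = -780*(-10) = 7800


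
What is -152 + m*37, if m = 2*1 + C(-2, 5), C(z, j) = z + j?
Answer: 33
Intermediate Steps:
C(z, j) = j + z
m = 5 (m = 2*1 + (5 - 2) = 2 + 3 = 5)
-152 + m*37 = -152 + 5*37 = -152 + 185 = 33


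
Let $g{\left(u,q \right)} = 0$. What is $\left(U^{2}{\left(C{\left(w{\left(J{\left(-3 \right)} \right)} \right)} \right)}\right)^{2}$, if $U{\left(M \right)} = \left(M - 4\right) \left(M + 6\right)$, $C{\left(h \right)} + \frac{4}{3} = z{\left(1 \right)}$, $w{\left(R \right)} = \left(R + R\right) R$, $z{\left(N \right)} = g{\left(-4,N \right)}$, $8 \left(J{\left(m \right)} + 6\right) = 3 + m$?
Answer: $\frac{2517630976}{6561} \approx 3.8373 \cdot 10^{5}$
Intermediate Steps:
$J{\left(m \right)} = - \frac{45}{8} + \frac{m}{8}$ ($J{\left(m \right)} = -6 + \frac{3 + m}{8} = -6 + \left(\frac{3}{8} + \frac{m}{8}\right) = - \frac{45}{8} + \frac{m}{8}$)
$z{\left(N \right)} = 0$
$w{\left(R \right)} = 2 R^{2}$ ($w{\left(R \right)} = 2 R R = 2 R^{2}$)
$C{\left(h \right)} = - \frac{4}{3}$ ($C{\left(h \right)} = - \frac{4}{3} + 0 = - \frac{4}{3}$)
$U{\left(M \right)} = \left(-4 + M\right) \left(6 + M\right)$
$\left(U^{2}{\left(C{\left(w{\left(J{\left(-3 \right)} \right)} \right)} \right)}\right)^{2} = \left(\left(-24 + \left(- \frac{4}{3}\right)^{2} + 2 \left(- \frac{4}{3}\right)\right)^{2}\right)^{2} = \left(\left(-24 + \frac{16}{9} - \frac{8}{3}\right)^{2}\right)^{2} = \left(\left(- \frac{224}{9}\right)^{2}\right)^{2} = \left(\frac{50176}{81}\right)^{2} = \frac{2517630976}{6561}$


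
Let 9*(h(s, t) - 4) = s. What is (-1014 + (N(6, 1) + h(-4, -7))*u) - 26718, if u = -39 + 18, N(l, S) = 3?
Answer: -83609/3 ≈ -27870.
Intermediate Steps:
h(s, t) = 4 + s/9
u = -21
(-1014 + (N(6, 1) + h(-4, -7))*u) - 26718 = (-1014 + (3 + (4 + (1/9)*(-4)))*(-21)) - 26718 = (-1014 + (3 + (4 - 4/9))*(-21)) - 26718 = (-1014 + (3 + 32/9)*(-21)) - 26718 = (-1014 + (59/9)*(-21)) - 26718 = (-1014 - 413/3) - 26718 = -3455/3 - 26718 = -83609/3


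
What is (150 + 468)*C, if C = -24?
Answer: -14832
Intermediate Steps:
(150 + 468)*C = (150 + 468)*(-24) = 618*(-24) = -14832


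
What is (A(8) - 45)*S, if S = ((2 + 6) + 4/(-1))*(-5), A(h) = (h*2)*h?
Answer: -1660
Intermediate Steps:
A(h) = 2*h² (A(h) = (2*h)*h = 2*h²)
S = -20 (S = (8 + 4*(-1))*(-5) = (8 - 4)*(-5) = 4*(-5) = -20)
(A(8) - 45)*S = (2*8² - 45)*(-20) = (2*64 - 45)*(-20) = (128 - 45)*(-20) = 83*(-20) = -1660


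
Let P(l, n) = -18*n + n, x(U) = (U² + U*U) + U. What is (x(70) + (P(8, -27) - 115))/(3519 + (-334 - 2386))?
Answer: 10214/799 ≈ 12.783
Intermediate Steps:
x(U) = U + 2*U² (x(U) = (U² + U²) + U = 2*U² + U = U + 2*U²)
P(l, n) = -17*n
(x(70) + (P(8, -27) - 115))/(3519 + (-334 - 2386)) = (70*(1 + 2*70) + (-17*(-27) - 115))/(3519 + (-334 - 2386)) = (70*(1 + 140) + (459 - 115))/(3519 - 2720) = (70*141 + 344)/799 = (9870 + 344)*(1/799) = 10214*(1/799) = 10214/799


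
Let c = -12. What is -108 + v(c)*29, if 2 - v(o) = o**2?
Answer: -4226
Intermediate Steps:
v(o) = 2 - o**2
-108 + v(c)*29 = -108 + (2 - 1*(-12)**2)*29 = -108 + (2 - 1*144)*29 = -108 + (2 - 144)*29 = -108 - 142*29 = -108 - 4118 = -4226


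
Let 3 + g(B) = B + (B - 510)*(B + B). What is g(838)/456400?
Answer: 550563/456400 ≈ 1.2063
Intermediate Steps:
g(B) = -3 + B + 2*B*(-510 + B) (g(B) = -3 + (B + (B - 510)*(B + B)) = -3 + (B + (-510 + B)*(2*B)) = -3 + (B + 2*B*(-510 + B)) = -3 + B + 2*B*(-510 + B))
g(838)/456400 = (-3 - 1019*838 + 2*838²)/456400 = (-3 - 853922 + 2*702244)*(1/456400) = (-3 - 853922 + 1404488)*(1/456400) = 550563*(1/456400) = 550563/456400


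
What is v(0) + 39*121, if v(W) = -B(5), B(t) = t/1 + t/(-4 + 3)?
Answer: 4719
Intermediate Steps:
B(t) = 0 (B(t) = t*1 + t/(-1) = t + t*(-1) = t - t = 0)
v(W) = 0 (v(W) = -1*0 = 0)
v(0) + 39*121 = 0 + 39*121 = 0 + 4719 = 4719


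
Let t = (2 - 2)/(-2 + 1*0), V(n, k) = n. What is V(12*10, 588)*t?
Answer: 0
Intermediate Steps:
t = 0 (t = 0/(-2 + 0) = 0/(-2) = 0*(-½) = 0)
V(12*10, 588)*t = (12*10)*0 = 120*0 = 0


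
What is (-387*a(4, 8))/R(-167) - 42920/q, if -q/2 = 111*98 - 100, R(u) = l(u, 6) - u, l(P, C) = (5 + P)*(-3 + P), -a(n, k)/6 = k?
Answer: 397402174/149313023 ≈ 2.6615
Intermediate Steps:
a(n, k) = -6*k
l(P, C) = (-3 + P)*(5 + P)
R(u) = -15 + u + u**2 (R(u) = (-15 + u**2 + 2*u) - u = -15 + u + u**2)
q = -21556 (q = -2*(111*98 - 100) = -2*(10878 - 100) = -2*10778 = -21556)
(-387*a(4, 8))/R(-167) - 42920/q = (-(-2322)*8)/(-15 - 167 + (-167)**2) - 42920/(-21556) = (-387*(-48))/(-15 - 167 + 27889) - 42920*(-1/21556) = 18576/27707 + 10730/5389 = 397402174/149313023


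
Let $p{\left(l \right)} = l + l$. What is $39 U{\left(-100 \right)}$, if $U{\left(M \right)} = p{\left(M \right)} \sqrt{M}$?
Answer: $- 78000 i \approx - 78000.0 i$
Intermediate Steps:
$p{\left(l \right)} = 2 l$
$U{\left(M \right)} = 2 M^{\frac{3}{2}}$ ($U{\left(M \right)} = 2 M \sqrt{M} = 2 M^{\frac{3}{2}}$)
$39 U{\left(-100 \right)} = 39 \cdot 2 \left(-100\right)^{\frac{3}{2}} = 39 \cdot 2 \left(- 1000 i\right) = 39 \left(- 2000 i\right) = - 78000 i$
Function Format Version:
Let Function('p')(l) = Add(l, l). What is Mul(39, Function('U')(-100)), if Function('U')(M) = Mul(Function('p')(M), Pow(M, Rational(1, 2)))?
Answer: Mul(-78000, I) ≈ Mul(-78000., I)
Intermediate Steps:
Function('p')(l) = Mul(2, l)
Function('U')(M) = Mul(2, Pow(M, Rational(3, 2))) (Function('U')(M) = Mul(Mul(2, M), Pow(M, Rational(1, 2))) = Mul(2, Pow(M, Rational(3, 2))))
Mul(39, Function('U')(-100)) = Mul(39, Mul(2, Pow(-100, Rational(3, 2)))) = Mul(39, Mul(2, Mul(-1000, I))) = Mul(39, Mul(-2000, I)) = Mul(-78000, I)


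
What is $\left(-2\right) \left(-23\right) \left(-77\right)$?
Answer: $-3542$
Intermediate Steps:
$\left(-2\right) \left(-23\right) \left(-77\right) = 46 \left(-77\right) = -3542$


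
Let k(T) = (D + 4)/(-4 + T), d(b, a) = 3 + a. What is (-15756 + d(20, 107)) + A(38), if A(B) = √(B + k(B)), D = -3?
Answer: -15646 + √43962/34 ≈ -15640.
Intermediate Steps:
k(T) = 1/(-4 + T) (k(T) = (-3 + 4)/(-4 + T) = 1/(-4 + T))
A(B) = √(B + 1/(-4 + B))
(-15756 + d(20, 107)) + A(38) = (-15756 + (3 + 107)) + √((1 + 38*(-4 + 38))/(-4 + 38)) = (-15756 + 110) + √((1 + 38*34)/34) = -15646 + √((1 + 1292)/34) = -15646 + √((1/34)*1293) = -15646 + √(1293/34) = -15646 + √43962/34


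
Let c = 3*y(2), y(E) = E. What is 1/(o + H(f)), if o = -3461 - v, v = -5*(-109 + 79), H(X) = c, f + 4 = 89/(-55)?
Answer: -1/3605 ≈ -0.00027739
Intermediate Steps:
f = -309/55 (f = -4 + 89/(-55) = -4 + 89*(-1/55) = -4 - 89/55 = -309/55 ≈ -5.6182)
c = 6 (c = 3*2 = 6)
H(X) = 6
v = 150 (v = -5*(-30) = 150)
o = -3611 (o = -3461 - 1*150 = -3461 - 150 = -3611)
1/(o + H(f)) = 1/(-3611 + 6) = 1/(-3605) = -1/3605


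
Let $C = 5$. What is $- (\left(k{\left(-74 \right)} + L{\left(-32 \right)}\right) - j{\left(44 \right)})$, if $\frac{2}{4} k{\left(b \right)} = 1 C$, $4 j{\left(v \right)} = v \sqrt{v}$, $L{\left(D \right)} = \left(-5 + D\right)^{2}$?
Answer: $-1379 + 22 \sqrt{11} \approx -1306.0$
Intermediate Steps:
$j{\left(v \right)} = \frac{v^{\frac{3}{2}}}{4}$ ($j{\left(v \right)} = \frac{v \sqrt{v}}{4} = \frac{v^{\frac{3}{2}}}{4}$)
$k{\left(b \right)} = 10$ ($k{\left(b \right)} = 2 \cdot 1 \cdot 5 = 2 \cdot 5 = 10$)
$- (\left(k{\left(-74 \right)} + L{\left(-32 \right)}\right) - j{\left(44 \right)}) = - (\left(10 + \left(-5 - 32\right)^{2}\right) - \frac{44^{\frac{3}{2}}}{4}) = - (\left(10 + \left(-37\right)^{2}\right) - \frac{88 \sqrt{11}}{4}) = - (\left(10 + 1369\right) - 22 \sqrt{11}) = - (1379 - 22 \sqrt{11}) = -1379 + 22 \sqrt{11}$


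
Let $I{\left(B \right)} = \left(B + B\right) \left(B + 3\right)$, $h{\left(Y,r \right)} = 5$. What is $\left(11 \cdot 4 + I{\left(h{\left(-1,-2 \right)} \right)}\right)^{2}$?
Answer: $15376$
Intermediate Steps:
$I{\left(B \right)} = 2 B \left(3 + B\right)$
$\left(11 \cdot 4 + I{\left(h{\left(-1,-2 \right)} \right)}\right)^{2} = \left(11 \cdot 4 + 2 \cdot 5 \left(3 + 5\right)\right)^{2} = \left(44 + 2 \cdot 5 \cdot 8\right)^{2} = \left(44 + 80\right)^{2} = 124^{2} = 15376$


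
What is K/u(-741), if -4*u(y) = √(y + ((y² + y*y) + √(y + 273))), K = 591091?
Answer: -2364364*√3/(3*√(365807 + 2*I*√13)) ≈ -2257.0 + 0.022246*I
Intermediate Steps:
u(y) = -√(y + √(273 + y) + 2*y²)/4 (u(y) = -√(y + ((y² + y*y) + √(y + 273)))/4 = -√(y + ((y² + y²) + √(273 + y)))/4 = -√(y + (2*y² + √(273 + y)))/4 = -√(y + (√(273 + y) + 2*y²))/4 = -√(y + √(273 + y) + 2*y²)/4)
K/u(-741) = 591091/((-√(-741 + √(273 - 741) + 2*(-741)²)/4)) = 591091/((-√(-741 + √(-468) + 2*549081)/4)) = 591091/((-√(-741 + 6*I*√13 + 1098162)/4)) = 591091/((-√(1097421 + 6*I*√13)/4)) = 591091*(-4/√(1097421 + 6*I*√13)) = -2364364/√(1097421 + 6*I*√13)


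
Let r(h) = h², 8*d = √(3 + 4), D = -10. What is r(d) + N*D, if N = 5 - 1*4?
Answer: -633/64 ≈ -9.8906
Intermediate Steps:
d = √7/8 (d = √(3 + 4)/8 = √7/8 ≈ 0.33072)
N = 1 (N = 5 - 4 = 1)
r(d) + N*D = (√7/8)² + 1*(-10) = 7/64 - 10 = -633/64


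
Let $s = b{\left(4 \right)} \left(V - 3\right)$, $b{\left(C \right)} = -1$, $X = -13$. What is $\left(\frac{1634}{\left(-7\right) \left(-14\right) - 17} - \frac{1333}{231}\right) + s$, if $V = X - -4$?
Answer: $\frac{164671}{6237} \approx 26.402$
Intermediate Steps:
$V = -9$ ($V = -13 - -4 = -13 + 4 = -9$)
$s = 12$ ($s = - (-9 - 3) = \left(-1\right) \left(-12\right) = 12$)
$\left(\frac{1634}{\left(-7\right) \left(-14\right) - 17} - \frac{1333}{231}\right) + s = \left(\frac{1634}{\left(-7\right) \left(-14\right) - 17} - \frac{1333}{231}\right) + 12 = \left(\frac{1634}{98 - 17} - \frac{1333}{231}\right) + 12 = \left(\frac{1634}{81} - \frac{1333}{231}\right) + 12 = \frac{89827}{6237} + 12 = \frac{164671}{6237}$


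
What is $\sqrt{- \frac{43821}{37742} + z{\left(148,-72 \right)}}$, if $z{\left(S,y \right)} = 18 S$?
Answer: $\frac{3 \sqrt{421455969146}}{37742} \approx 51.603$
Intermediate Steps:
$\sqrt{- \frac{43821}{37742} + z{\left(148,-72 \right)}} = \sqrt{- \frac{43821}{37742} + 18 \cdot 148} = \sqrt{\left(-43821\right) \frac{1}{37742} + 2664} = \sqrt{- \frac{43821}{37742} + 2664} = \sqrt{\frac{100500867}{37742}} = \frac{3 \sqrt{421455969146}}{37742}$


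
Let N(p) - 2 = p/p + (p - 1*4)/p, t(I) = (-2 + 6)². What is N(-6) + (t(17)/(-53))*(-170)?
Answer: 8902/159 ≈ 55.987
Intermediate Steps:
t(I) = 16 (t(I) = 4² = 16)
N(p) = 3 + (-4 + p)/p (N(p) = 2 + (p/p + (p - 1*4)/p) = 2 + (1 + (p - 4)/p) = 2 + (1 + (-4 + p)/p) = 3 + (-4 + p)/p)
N(-6) + (t(17)/(-53))*(-170) = (4 - 4/(-6)) + (16/(-53))*(-170) = (4 - 4*(-⅙)) + (16*(-1/53))*(-170) = (4 + ⅔) - 16/53*(-170) = 14/3 + 2720/53 = 8902/159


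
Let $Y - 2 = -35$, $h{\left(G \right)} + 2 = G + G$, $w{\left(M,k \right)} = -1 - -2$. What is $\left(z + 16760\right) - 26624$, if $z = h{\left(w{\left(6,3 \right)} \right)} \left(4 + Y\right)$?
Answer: $-9864$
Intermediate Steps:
$w{\left(M,k \right)} = 1$ ($w{\left(M,k \right)} = -1 + 2 = 1$)
$h{\left(G \right)} = -2 + 2 G$ ($h{\left(G \right)} = -2 + \left(G + G\right) = -2 + 2 G$)
$Y = -33$ ($Y = 2 - 35 = -33$)
$z = 0$ ($z = \left(-2 + 2 \cdot 1\right) \left(4 - 33\right) = \left(-2 + 2\right) \left(-29\right) = 0 \left(-29\right) = 0$)
$\left(z + 16760\right) - 26624 = \left(0 + 16760\right) - 26624 = 16760 - 26624 = -9864$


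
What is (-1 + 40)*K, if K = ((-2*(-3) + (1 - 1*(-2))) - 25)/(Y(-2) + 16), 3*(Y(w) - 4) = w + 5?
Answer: -208/7 ≈ -29.714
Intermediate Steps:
Y(w) = 17/3 + w/3 (Y(w) = 4 + (w + 5)/3 = 4 + (5 + w)/3 = 4 + (5/3 + w/3) = 17/3 + w/3)
K = -16/21 (K = ((-2*(-3) + (1 - 1*(-2))) - 25)/((17/3 + (1/3)*(-2)) + 16) = ((6 + (1 + 2)) - 25)/((17/3 - 2/3) + 16) = ((6 + 3) - 25)/(5 + 16) = (9 - 25)/21 = -16*1/21 = -16/21 ≈ -0.76190)
(-1 + 40)*K = (-1 + 40)*(-16/21) = 39*(-16/21) = -208/7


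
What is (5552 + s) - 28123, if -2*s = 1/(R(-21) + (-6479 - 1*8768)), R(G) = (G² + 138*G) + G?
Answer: -800141949/35450 ≈ -22571.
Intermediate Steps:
R(G) = G² + 139*G
s = 1/35450 (s = -1/(2*(-21*(139 - 21) + (-6479 - 1*8768))) = -1/(2*(-21*118 + (-6479 - 8768))) = -1/(2*(-2478 - 15247)) = -½/(-17725) = -½*(-1/17725) = 1/35450 ≈ 2.8209e-5)
(5552 + s) - 28123 = (5552 + 1/35450) - 28123 = 196818401/35450 - 28123 = -800141949/35450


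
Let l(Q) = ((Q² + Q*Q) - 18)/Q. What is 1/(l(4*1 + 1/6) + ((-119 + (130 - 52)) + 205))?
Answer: 75/12601 ≈ 0.0059519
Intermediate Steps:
l(Q) = (-18 + 2*Q²)/Q (l(Q) = ((Q² + Q²) - 18)/Q = (2*Q² - 18)/Q = (-18 + 2*Q²)/Q)
1/(l(4*1 + 1/6) + ((-119 + (130 - 52)) + 205)) = 1/((-18/(4*1 + 1/6) + 2*(4*1 + 1/6)) + ((-119 + (130 - 52)) + 205)) = 1/((-18/(4 + ⅙) + 2*(4 + ⅙)) + ((-119 + 78) + 205)) = 1/((-18/25/6 + 2*(25/6)) + (-41 + 205)) = 1/((-18*6/25 + 25/3) + 164) = 1/((-108/25 + 25/3) + 164) = 1/(301/75 + 164) = 1/(12601/75) = 75/12601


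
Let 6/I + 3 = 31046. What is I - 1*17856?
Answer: -554303802/31043 ≈ -17856.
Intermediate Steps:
I = 6/31043 (I = 6/(-3 + 31046) = 6/31043 ≈ 0.00019328)
I - 1*17856 = 6/31043 - 1*17856 = 6/31043 - 17856 = -554303802/31043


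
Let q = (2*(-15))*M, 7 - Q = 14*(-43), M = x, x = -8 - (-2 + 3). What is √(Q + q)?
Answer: √879 ≈ 29.648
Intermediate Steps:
x = -9 (x = -8 - 1*1 = -8 - 1 = -9)
M = -9
Q = 609 (Q = 7 - 14*(-43) = 7 - 1*(-602) = 7 + 602 = 609)
q = 270 (q = (2*(-15))*(-9) = -30*(-9) = 270)
√(Q + q) = √(609 + 270) = √879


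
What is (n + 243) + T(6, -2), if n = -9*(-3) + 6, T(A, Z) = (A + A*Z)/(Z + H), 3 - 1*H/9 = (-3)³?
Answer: 36981/134 ≈ 275.98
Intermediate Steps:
H = 270 (H = 27 - 9*(-3)³ = 27 - 9*(-27) = 27 + 243 = 270)
T(A, Z) = (A + A*Z)/(270 + Z) (T(A, Z) = (A + A*Z)/(Z + 270) = (A + A*Z)/(270 + Z))
n = 33 (n = 27 + 6 = 33)
(n + 243) + T(6, -2) = (33 + 243) + 6*(1 - 2)/(270 - 2) = 276 + 6*(-1)/268 = 276 + 6*(1/268)*(-1) = 276 - 3/134 = 36981/134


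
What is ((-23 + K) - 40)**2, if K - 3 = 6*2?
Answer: 2304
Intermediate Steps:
K = 15 (K = 3 + 6*2 = 3 + 12 = 15)
((-23 + K) - 40)**2 = ((-23 + 15) - 40)**2 = (-8 - 40)**2 = (-48)**2 = 2304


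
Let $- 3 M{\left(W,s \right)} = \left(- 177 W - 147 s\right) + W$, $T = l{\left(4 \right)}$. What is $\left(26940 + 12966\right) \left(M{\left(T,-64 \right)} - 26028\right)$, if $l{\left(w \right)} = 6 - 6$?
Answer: $-1163818584$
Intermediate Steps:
$l{\left(w \right)} = 0$ ($l{\left(w \right)} = 6 - 6 = 0$)
$T = 0$
$M{\left(W,s \right)} = 49 s + \frac{176 W}{3}$ ($M{\left(W,s \right)} = - \frac{\left(- 177 W - 147 s\right) + W}{3} = - \frac{- 176 W - 147 s}{3} = 49 s + \frac{176 W}{3}$)
$\left(26940 + 12966\right) \left(M{\left(T,-64 \right)} - 26028\right) = \left(26940 + 12966\right) \left(\left(49 \left(-64\right) + \frac{176}{3} \cdot 0\right) - 26028\right) = 39906 \left(\left(-3136 + 0\right) - 26028\right) = 39906 \left(-3136 - 26028\right) = 39906 \left(-29164\right) = -1163818584$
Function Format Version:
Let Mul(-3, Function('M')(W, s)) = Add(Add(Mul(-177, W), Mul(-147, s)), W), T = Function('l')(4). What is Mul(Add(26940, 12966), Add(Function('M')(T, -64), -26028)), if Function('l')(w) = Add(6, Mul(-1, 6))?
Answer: -1163818584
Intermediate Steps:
Function('l')(w) = 0 (Function('l')(w) = Add(6, -6) = 0)
T = 0
Function('M')(W, s) = Add(Mul(49, s), Mul(Rational(176, 3), W)) (Function('M')(W, s) = Mul(Rational(-1, 3), Add(Add(Mul(-177, W), Mul(-147, s)), W)) = Mul(Rational(-1, 3), Add(Mul(-176, W), Mul(-147, s))) = Add(Mul(49, s), Mul(Rational(176, 3), W)))
Mul(Add(26940, 12966), Add(Function('M')(T, -64), -26028)) = Mul(Add(26940, 12966), Add(Add(Mul(49, -64), Mul(Rational(176, 3), 0)), -26028)) = Mul(39906, Add(Add(-3136, 0), -26028)) = Mul(39906, Add(-3136, -26028)) = Mul(39906, -29164) = -1163818584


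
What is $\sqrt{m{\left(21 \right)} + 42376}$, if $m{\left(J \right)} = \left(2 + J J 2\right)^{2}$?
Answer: $2 \sqrt{205958} \approx 907.65$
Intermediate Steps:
$m{\left(J \right)} = \left(2 + 2 J^{2}\right)^{2}$ ($m{\left(J \right)} = \left(2 + J^{2} \cdot 2\right)^{2} = \left(2 + 2 J^{2}\right)^{2}$)
$\sqrt{m{\left(21 \right)} + 42376} = \sqrt{4 \left(1 + 21^{2}\right)^{2} + 42376} = \sqrt{4 \left(1 + 441\right)^{2} + 42376} = \sqrt{4 \cdot 442^{2} + 42376} = \sqrt{4 \cdot 195364 + 42376} = \sqrt{781456 + 42376} = \sqrt{823832} = 2 \sqrt{205958}$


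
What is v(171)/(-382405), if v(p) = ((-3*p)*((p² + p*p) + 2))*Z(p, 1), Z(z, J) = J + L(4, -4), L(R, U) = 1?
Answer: 60004584/382405 ≈ 156.91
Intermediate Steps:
Z(z, J) = 1 + J (Z(z, J) = J + 1 = 1 + J)
v(p) = -6*p*(2 + 2*p²) (v(p) = ((-3*p)*((p² + p*p) + 2))*(1 + 1) = ((-3*p)*((p² + p²) + 2))*2 = ((-3*p)*(2*p² + 2))*2 = ((-3*p)*(2 + 2*p²))*2 = -3*p*(2 + 2*p²)*2 = -6*p*(2 + 2*p²))
v(171)/(-382405) = -12*171*(1 + 171²)/(-382405) = -12*171*(1 + 29241)*(-1/382405) = -12*171*29242*(-1/382405) = -60004584*(-1/382405) = 60004584/382405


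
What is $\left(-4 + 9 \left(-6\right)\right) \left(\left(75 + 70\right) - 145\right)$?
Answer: $0$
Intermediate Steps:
$\left(-4 + 9 \left(-6\right)\right) \left(\left(75 + 70\right) - 145\right) = \left(-4 - 54\right) \left(145 - 145\right) = \left(-58\right) 0 = 0$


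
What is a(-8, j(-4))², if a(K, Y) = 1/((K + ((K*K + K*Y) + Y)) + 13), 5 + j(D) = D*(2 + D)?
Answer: 1/2304 ≈ 0.00043403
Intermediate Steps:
j(D) = -5 + D*(2 + D)
a(K, Y) = 1/(13 + K + Y + K² + K*Y) (a(K, Y) = 1/((K + ((K² + K*Y) + Y)) + 13) = 1/((K + (Y + K² + K*Y)) + 13) = 1/((K + Y + K² + K*Y) + 13) = 1/(13 + K + Y + K² + K*Y))
a(-8, j(-4))² = (1/(13 - 8 + (-5 + (-4)² + 2*(-4)) + (-8)² - 8*(-5 + (-4)² + 2*(-4))))² = (1/(13 - 8 + (-5 + 16 - 8) + 64 - 8*(-5 + 16 - 8)))² = (1/(13 - 8 + 3 + 64 - 8*3))² = (1/(13 - 8 + 3 + 64 - 24))² = (1/48)² = 1/2304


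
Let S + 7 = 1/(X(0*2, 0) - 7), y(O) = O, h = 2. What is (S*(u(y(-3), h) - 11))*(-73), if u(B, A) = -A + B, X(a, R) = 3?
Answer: -8468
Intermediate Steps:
u(B, A) = B - A
S = -29/4 (S = -7 + 1/(3 - 7) = -7 + 1/(-4) = -7 - ¼ = -29/4 ≈ -7.2500)
(S*(u(y(-3), h) - 11))*(-73) = -29*((-3 - 1*2) - 11)/4*(-73) = -29*((-3 - 2) - 11)/4*(-73) = -29*(-5 - 11)/4*(-73) = -29/4*(-16)*(-73) = 116*(-73) = -8468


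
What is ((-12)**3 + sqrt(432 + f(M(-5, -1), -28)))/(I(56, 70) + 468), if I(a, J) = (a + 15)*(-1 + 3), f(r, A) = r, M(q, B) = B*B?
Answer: -864/305 + sqrt(433)/610 ≈ -2.7987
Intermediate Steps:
M(q, B) = B**2
I(a, J) = 30 + 2*a (I(a, J) = (15 + a)*2 = 30 + 2*a)
((-12)**3 + sqrt(432 + f(M(-5, -1), -28)))/(I(56, 70) + 468) = ((-12)**3 + sqrt(432 + (-1)**2))/((30 + 2*56) + 468) = (-1728 + sqrt(432 + 1))/((30 + 112) + 468) = (-1728 + sqrt(433))/(142 + 468) = (-1728 + sqrt(433))/610 = (-1728 + sqrt(433))*(1/610) = -864/305 + sqrt(433)/610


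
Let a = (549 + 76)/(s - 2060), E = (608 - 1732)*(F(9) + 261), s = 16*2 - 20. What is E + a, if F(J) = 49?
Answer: -713605745/2048 ≈ -3.4844e+5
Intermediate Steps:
s = 12 (s = 32 - 20 = 12)
E = -348440 (E = (608 - 1732)*(49 + 261) = -1124*310 = -348440)
a = -625/2048 (a = (549 + 76)/(12 - 2060) = 625/(-2048) = 625*(-1/2048) = -625/2048 ≈ -0.30518)
E + a = -348440 - 625/2048 = -713605745/2048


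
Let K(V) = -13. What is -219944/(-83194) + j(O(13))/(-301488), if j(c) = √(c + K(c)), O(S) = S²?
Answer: 109972/41597 - √39/150744 ≈ 2.6437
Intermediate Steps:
j(c) = √(-13 + c) (j(c) = √(c - 13) = √(-13 + c))
-219944/(-83194) + j(O(13))/(-301488) = -219944/(-83194) + √(-13 + 13²)/(-301488) = -219944*(-1/83194) + √(-13 + 169)*(-1/301488) = 109972/41597 + √156*(-1/301488) = 109972/41597 + (2*√39)*(-1/301488) = 109972/41597 - √39/150744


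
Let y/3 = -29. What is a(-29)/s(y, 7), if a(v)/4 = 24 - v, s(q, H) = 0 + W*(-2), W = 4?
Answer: -53/2 ≈ -26.500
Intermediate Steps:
y = -87 (y = 3*(-29) = -87)
s(q, H) = -8 (s(q, H) = 0 + 4*(-2) = 0 - 8 = -8)
a(v) = 96 - 4*v (a(v) = 4*(24 - v) = 96 - 4*v)
a(-29)/s(y, 7) = (96 - 4*(-29))/(-8) = (96 + 116)*(-⅛) = 212*(-⅛) = -53/2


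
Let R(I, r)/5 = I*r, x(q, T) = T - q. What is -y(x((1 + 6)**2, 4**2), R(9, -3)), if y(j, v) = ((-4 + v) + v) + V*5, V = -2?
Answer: 284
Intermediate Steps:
R(I, r) = 5*I*r (R(I, r) = 5*(I*r) = 5*I*r)
y(j, v) = -14 + 2*v (y(j, v) = ((-4 + v) + v) - 2*5 = (-4 + 2*v) - 10 = -14 + 2*v)
-y(x((1 + 6)**2, 4**2), R(9, -3)) = -(-14 + 2*(5*9*(-3))) = -(-14 + 2*(-135)) = -(-14 - 270) = -1*(-284) = 284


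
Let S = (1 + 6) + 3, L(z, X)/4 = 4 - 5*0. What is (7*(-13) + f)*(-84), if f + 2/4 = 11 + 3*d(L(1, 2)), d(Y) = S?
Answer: 4242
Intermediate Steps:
L(z, X) = 16 (L(z, X) = 4*(4 - 5*0) = 4*(4 + 0) = 4*4 = 16)
S = 10 (S = 7 + 3 = 10)
d(Y) = 10
f = 81/2 (f = -½ + (11 + 3*10) = -½ + (11 + 30) = -½ + 41 = 81/2 ≈ 40.500)
(7*(-13) + f)*(-84) = (7*(-13) + 81/2)*(-84) = (-91 + 81/2)*(-84) = -101/2*(-84) = 4242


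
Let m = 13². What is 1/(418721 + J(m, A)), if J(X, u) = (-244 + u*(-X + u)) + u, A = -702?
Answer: 1/1029217 ≈ 9.7161e-7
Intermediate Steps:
m = 169
J(X, u) = -244 + u + u*(u - X) (J(X, u) = (-244 + u*(u - X)) + u = -244 + u + u*(u - X))
1/(418721 + J(m, A)) = 1/(418721 + (-244 - 702 + (-702)² - 1*169*(-702))) = 1/(418721 + (-244 - 702 + 492804 + 118638)) = 1/(418721 + 610496) = 1/1029217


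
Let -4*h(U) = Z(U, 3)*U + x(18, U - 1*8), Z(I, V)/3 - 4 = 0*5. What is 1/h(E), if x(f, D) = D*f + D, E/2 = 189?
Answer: -2/5783 ≈ -0.00034584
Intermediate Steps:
E = 378 (E = 2*189 = 378)
Z(I, V) = 12 (Z(I, V) = 12 + 3*(0*5) = 12 + 3*0 = 12 + 0 = 12)
x(f, D) = D + D*f
h(U) = 38 - 31*U/4 (h(U) = -(12*U + (U - 1*8)*(1 + 18))/4 = -(12*U + (U - 8)*19)/4 = -(12*U + (-8 + U)*19)/4 = -(12*U + (-152 + 19*U))/4 = -(-152 + 31*U)/4 = 38 - 31*U/4)
1/h(E) = 1/(38 - 31/4*378) = 1/(38 - 5859/2) = 1/(-5783/2) = -2/5783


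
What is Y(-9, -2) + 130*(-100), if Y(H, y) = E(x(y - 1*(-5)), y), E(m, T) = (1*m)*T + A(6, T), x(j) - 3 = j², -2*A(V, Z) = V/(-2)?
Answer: -26045/2 ≈ -13023.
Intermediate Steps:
A(V, Z) = V/4 (A(V, Z) = -V/(2*(-2)) = -V*(-1)/(2*2) = -(-1)*V/4 = V/4)
x(j) = 3 + j²
E(m, T) = 3/2 + T*m (E(m, T) = (1*m)*T + (¼)*6 = m*T + 3/2 = T*m + 3/2 = 3/2 + T*m)
Y(H, y) = 3/2 + y*(3 + (5 + y)²) (Y(H, y) = 3/2 + y*(3 + (y - 1*(-5))²) = 3/2 + y*(3 + (y + 5)²) = 3/2 + y*(3 + (5 + y)²))
Y(-9, -2) + 130*(-100) = (3/2 - 2*(3 + (5 - 2)²)) + 130*(-100) = (3/2 - 2*(3 + 3²)) - 13000 = (3/2 - 2*(3 + 9)) - 13000 = (3/2 - 2*12) - 13000 = (3/2 - 24) - 13000 = -45/2 - 13000 = -26045/2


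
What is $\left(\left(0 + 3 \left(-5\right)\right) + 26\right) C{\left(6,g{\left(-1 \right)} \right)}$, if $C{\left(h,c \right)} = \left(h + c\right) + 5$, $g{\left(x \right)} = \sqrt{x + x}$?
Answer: $121 + 11 i \sqrt{2} \approx 121.0 + 15.556 i$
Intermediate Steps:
$g{\left(x \right)} = \sqrt{2} \sqrt{x}$ ($g{\left(x \right)} = \sqrt{2 x} = \sqrt{2} \sqrt{x}$)
$C{\left(h,c \right)} = 5 + c + h$ ($C{\left(h,c \right)} = \left(c + h\right) + 5 = 5 + c + h$)
$\left(\left(0 + 3 \left(-5\right)\right) + 26\right) C{\left(6,g{\left(-1 \right)} \right)} = \left(\left(0 + 3 \left(-5\right)\right) + 26\right) \left(5 + \sqrt{2} \sqrt{-1} + 6\right) = \left(\left(0 - 15\right) + 26\right) \left(5 + \sqrt{2} i + 6\right) = \left(-15 + 26\right) \left(5 + i \sqrt{2} + 6\right) = 11 \left(11 + i \sqrt{2}\right) = 121 + 11 i \sqrt{2}$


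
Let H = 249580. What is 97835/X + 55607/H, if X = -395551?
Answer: -2422254843/98721618580 ≈ -0.024536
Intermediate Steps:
97835/X + 55607/H = 97835/(-395551) + 55607/249580 = 97835*(-1/395551) + 55607*(1/249580) = -97835/395551 + 55607/249580 = -2422254843/98721618580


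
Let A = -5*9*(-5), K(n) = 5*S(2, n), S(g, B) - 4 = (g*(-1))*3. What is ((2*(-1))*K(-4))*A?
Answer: 4500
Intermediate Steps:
S(g, B) = 4 - 3*g (S(g, B) = 4 + (g*(-1))*3 = 4 - g*3 = 4 - 3*g)
K(n) = -10 (K(n) = 5*(4 - 3*2) = 5*(4 - 6) = 5*(-2) = -10)
A = 225 (A = -45*(-5) = 225)
((2*(-1))*K(-4))*A = ((2*(-1))*(-10))*225 = -2*(-10)*225 = 20*225 = 4500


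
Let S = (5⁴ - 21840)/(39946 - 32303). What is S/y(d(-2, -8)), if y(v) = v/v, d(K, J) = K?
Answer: -21215/7643 ≈ -2.7757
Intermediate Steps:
y(v) = 1
S = -21215/7643 (S = (625 - 21840)/7643 = -21215*1/7643 = -21215/7643 ≈ -2.7757)
S/y(d(-2, -8)) = -21215/7643/1 = -21215/7643*1 = -21215/7643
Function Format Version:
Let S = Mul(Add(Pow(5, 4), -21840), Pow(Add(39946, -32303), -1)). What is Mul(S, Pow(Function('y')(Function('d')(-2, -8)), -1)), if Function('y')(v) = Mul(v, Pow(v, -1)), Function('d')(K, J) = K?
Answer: Rational(-21215, 7643) ≈ -2.7757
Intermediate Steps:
Function('y')(v) = 1
S = Rational(-21215, 7643) (S = Mul(Add(625, -21840), Pow(7643, -1)) = Mul(-21215, Rational(1, 7643)) = Rational(-21215, 7643) ≈ -2.7757)
Mul(S, Pow(Function('y')(Function('d')(-2, -8)), -1)) = Mul(Rational(-21215, 7643), Pow(1, -1)) = Mul(Rational(-21215, 7643), 1) = Rational(-21215, 7643)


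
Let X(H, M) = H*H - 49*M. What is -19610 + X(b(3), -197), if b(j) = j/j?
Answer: -9956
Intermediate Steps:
b(j) = 1
X(H, M) = H**2 - 49*M
-19610 + X(b(3), -197) = -19610 + (1**2 - 49*(-197)) = -19610 + (1 + 9653) = -19610 + 9654 = -9956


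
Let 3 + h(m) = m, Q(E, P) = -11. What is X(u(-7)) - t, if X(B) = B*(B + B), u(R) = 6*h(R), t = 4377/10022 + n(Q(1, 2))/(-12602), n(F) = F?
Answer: 227321221901/31574311 ≈ 7199.6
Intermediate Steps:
h(m) = -3 + m
t = 13817299/31574311 (t = 4377/10022 - 11/(-12602) = 4377*(1/10022) - 11*(-1/12602) = 4377/10022 + 11/12602 = 13817299/31574311 ≈ 0.43761)
u(R) = -18 + 6*R (u(R) = 6*(-3 + R) = -18 + 6*R)
X(B) = 2*B² (X(B) = B*(2*B) = 2*B²)
X(u(-7)) - t = 2*(-18 + 6*(-7))² - 1*13817299/31574311 = 2*(-18 - 42)² - 13817299/31574311 = 2*(-60)² - 13817299/31574311 = 2*3600 - 13817299/31574311 = 7200 - 13817299/31574311 = 227321221901/31574311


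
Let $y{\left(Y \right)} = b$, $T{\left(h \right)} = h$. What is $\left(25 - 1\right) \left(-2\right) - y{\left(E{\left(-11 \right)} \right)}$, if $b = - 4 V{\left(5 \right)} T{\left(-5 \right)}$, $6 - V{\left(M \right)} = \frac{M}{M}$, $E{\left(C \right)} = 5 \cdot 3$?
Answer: $-148$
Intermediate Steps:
$E{\left(C \right)} = 15$
$V{\left(M \right)} = 5$ ($V{\left(M \right)} = 6 - \frac{M}{M} = 6 - 1 = 5$)
$b = 100$ ($b = \left(-4\right) 5 \left(-5\right) = \left(-20\right) \left(-5\right) = 100$)
$y{\left(Y \right)} = 100$
$\left(25 - 1\right) \left(-2\right) - y{\left(E{\left(-11 \right)} \right)} = \left(25 - 1\right) \left(-2\right) - 100 = 24 \left(-2\right) - 100 = -48 - 100 = -148$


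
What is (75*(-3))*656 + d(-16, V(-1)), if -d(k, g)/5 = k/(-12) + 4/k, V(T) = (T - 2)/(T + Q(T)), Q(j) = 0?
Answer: -1771265/12 ≈ -1.4761e+5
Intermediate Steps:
V(T) = (-2 + T)/T (V(T) = (T - 2)/(T + 0) = (-2 + T)/T)
d(k, g) = -20/k + 5*k/12 (d(k, g) = -5*(k/(-12) + 4/k) = -5*(k*(-1/12) + 4/k) = -5*(-k/12 + 4/k) = -5*(4/k - k/12) = -20/k + 5*k/12)
(75*(-3))*656 + d(-16, V(-1)) = (75*(-3))*656 + (-20/(-16) + (5/12)*(-16)) = -225*656 + (-20*(-1/16) - 20/3) = -147600 + (5/4 - 20/3) = -147600 - 65/12 = -1771265/12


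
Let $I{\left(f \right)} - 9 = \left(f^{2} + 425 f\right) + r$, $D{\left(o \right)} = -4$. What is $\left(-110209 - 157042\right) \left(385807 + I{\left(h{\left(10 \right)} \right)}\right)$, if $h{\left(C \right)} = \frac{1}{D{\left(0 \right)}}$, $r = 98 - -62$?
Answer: $- \frac{1649985492167}{16} \approx -1.0312 \cdot 10^{11}$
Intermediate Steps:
$r = 160$ ($r = 98 + 62 = 160$)
$h{\left(C \right)} = - \frac{1}{4}$ ($h{\left(C \right)} = \frac{1}{-4} = - \frac{1}{4}$)
$I{\left(f \right)} = 169 + f^{2} + 425 f$ ($I{\left(f \right)} = 9 + \left(\left(f^{2} + 425 f\right) + 160\right) = 9 + \left(160 + f^{2} + 425 f\right) = 169 + f^{2} + 425 f$)
$\left(-110209 - 157042\right) \left(385807 + I{\left(h{\left(10 \right)} \right)}\right) = \left(-110209 - 157042\right) \left(385807 + \left(169 + \left(- \frac{1}{4}\right)^{2} + 425 \left(- \frac{1}{4}\right)\right)\right) = - 267251 \left(385807 + \left(169 + \frac{1}{16} - \frac{425}{4}\right)\right) = - 267251 \left(385807 + \frac{1005}{16}\right) = \left(-267251\right) \frac{6173917}{16} = - \frac{1649985492167}{16}$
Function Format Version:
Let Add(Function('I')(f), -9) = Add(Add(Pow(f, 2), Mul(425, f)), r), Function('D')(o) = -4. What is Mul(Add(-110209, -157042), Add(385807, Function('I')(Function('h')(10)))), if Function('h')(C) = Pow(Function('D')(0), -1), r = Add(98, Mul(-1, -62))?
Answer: Rational(-1649985492167, 16) ≈ -1.0312e+11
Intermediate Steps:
r = 160 (r = Add(98, 62) = 160)
Function('h')(C) = Rational(-1, 4) (Function('h')(C) = Pow(-4, -1) = Rational(-1, 4))
Function('I')(f) = Add(169, Pow(f, 2), Mul(425, f)) (Function('I')(f) = Add(9, Add(Add(Pow(f, 2), Mul(425, f)), 160)) = Add(9, Add(160, Pow(f, 2), Mul(425, f))) = Add(169, Pow(f, 2), Mul(425, f)))
Mul(Add(-110209, -157042), Add(385807, Function('I')(Function('h')(10)))) = Mul(Add(-110209, -157042), Add(385807, Add(169, Pow(Rational(-1, 4), 2), Mul(425, Rational(-1, 4))))) = Mul(-267251, Add(385807, Add(169, Rational(1, 16), Rational(-425, 4)))) = Mul(-267251, Add(385807, Rational(1005, 16))) = Mul(-267251, Rational(6173917, 16)) = Rational(-1649985492167, 16)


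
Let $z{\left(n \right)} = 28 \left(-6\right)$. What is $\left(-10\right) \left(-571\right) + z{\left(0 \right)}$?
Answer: $5542$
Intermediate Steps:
$z{\left(n \right)} = -168$
$\left(-10\right) \left(-571\right) + z{\left(0 \right)} = \left(-10\right) \left(-571\right) - 168 = 5710 - 168 = 5542$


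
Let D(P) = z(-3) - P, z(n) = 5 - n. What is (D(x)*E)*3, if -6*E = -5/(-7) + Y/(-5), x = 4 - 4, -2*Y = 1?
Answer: -114/35 ≈ -3.2571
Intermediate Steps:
Y = -½ (Y = -½*1 = -½ ≈ -0.50000)
x = 0
E = -19/140 (E = -(-5/(-7) - ½/(-5))/6 = -(-5*(-⅐) - ½*(-⅕))/6 = -(5/7 + ⅒)/6 = -⅙*57/70 = -19/140 ≈ -0.13571)
D(P) = 8 - P (D(P) = (5 - 1*(-3)) - P = (5 + 3) - P = 8 - P)
(D(x)*E)*3 = ((8 - 1*0)*(-19/140))*3 = ((8 + 0)*(-19/140))*3 = (8*(-19/140))*3 = -38/35*3 = -114/35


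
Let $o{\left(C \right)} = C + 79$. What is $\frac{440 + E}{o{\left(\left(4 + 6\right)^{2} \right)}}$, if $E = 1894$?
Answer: $\frac{2334}{179} \approx 13.039$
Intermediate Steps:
$o{\left(C \right)} = 79 + C$
$\frac{440 + E}{o{\left(\left(4 + 6\right)^{2} \right)}} = \frac{440 + 1894}{79 + \left(4 + 6\right)^{2}} = \frac{2334}{79 + 10^{2}} = \frac{2334}{79 + 100} = \frac{2334}{179}$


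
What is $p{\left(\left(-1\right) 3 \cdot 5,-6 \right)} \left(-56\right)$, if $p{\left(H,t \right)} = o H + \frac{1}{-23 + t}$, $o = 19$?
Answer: $\frac{462896}{29} \approx 15962.0$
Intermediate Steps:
$p{\left(H,t \right)} = \frac{1}{-23 + t} + 19 H$ ($p{\left(H,t \right)} = 19 H + \frac{1}{-23 + t} = \frac{1}{-23 + t} + 19 H$)
$p{\left(\left(-1\right) 3 \cdot 5,-6 \right)} \left(-56\right) = \frac{1 - 437 \left(-1\right) 3 \cdot 5 + 19 \left(-1\right) 3 \cdot 5 \left(-6\right)}{-23 - 6} \left(-56\right) = \frac{1 - 437 \left(\left(-3\right) 5\right) + 19 \left(\left(-3\right) 5\right) \left(-6\right)}{-29} \left(-56\right) = - \frac{1 - -6555 + 19 \left(-15\right) \left(-6\right)}{29} \left(-56\right) = - \frac{1 + 6555 + 1710}{29} \left(-56\right) = \left(- \frac{1}{29}\right) 8266 \left(-56\right) = \left(- \frac{8266}{29}\right) \left(-56\right) = \frac{462896}{29}$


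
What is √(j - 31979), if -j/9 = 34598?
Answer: I*√343361 ≈ 585.97*I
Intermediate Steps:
j = -311382 (j = -9*34598 = -311382)
√(j - 31979) = √(-311382 - 31979) = √(-343361) = I*√343361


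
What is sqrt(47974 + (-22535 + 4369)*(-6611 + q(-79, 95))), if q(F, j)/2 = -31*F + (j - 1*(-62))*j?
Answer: 6*I*sqrt(14186818) ≈ 22599.0*I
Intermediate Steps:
q(F, j) = -62*F + 2*j*(62 + j) (q(F, j) = 2*(-31*F + (j - 1*(-62))*j) = 2*(-31*F + (j + 62)*j) = 2*(-31*F + (62 + j)*j) = 2*(-31*F + j*(62 + j)) = -62*F + 2*j*(62 + j))
sqrt(47974 + (-22535 + 4369)*(-6611 + q(-79, 95))) = sqrt(47974 + (-22535 + 4369)*(-6611 + (-62*(-79) + 2*95**2 + 124*95))) = sqrt(47974 - 18166*(-6611 + (4898 + 2*9025 + 11780))) = sqrt(47974 - 18166*(-6611 + (4898 + 18050 + 11780))) = sqrt(47974 - 18166*(-6611 + 34728)) = sqrt(47974 - 18166*28117) = sqrt(47974 - 510773422) = sqrt(-510725448) = 6*I*sqrt(14186818)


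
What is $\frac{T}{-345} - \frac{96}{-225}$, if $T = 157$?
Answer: $- \frac{49}{1725} \approx -0.028406$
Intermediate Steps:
$\frac{T}{-345} - \frac{96}{-225} = \frac{157}{-345} - \frac{96}{-225} = 157 \left(- \frac{1}{345}\right) - - \frac{32}{75} = - \frac{157}{345} + \frac{32}{75} = - \frac{49}{1725}$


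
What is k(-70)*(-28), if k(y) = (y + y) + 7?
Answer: 3724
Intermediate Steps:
k(y) = 7 + 2*y (k(y) = 2*y + 7 = 7 + 2*y)
k(-70)*(-28) = (7 + 2*(-70))*(-28) = (7 - 140)*(-28) = -133*(-28) = 3724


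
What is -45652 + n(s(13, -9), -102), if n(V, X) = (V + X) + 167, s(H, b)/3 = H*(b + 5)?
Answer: -45743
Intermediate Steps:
s(H, b) = 3*H*(5 + b) (s(H, b) = 3*(H*(b + 5)) = 3*(H*(5 + b)) = 3*H*(5 + b))
n(V, X) = 167 + V + X
-45652 + n(s(13, -9), -102) = -45652 + (167 + 3*13*(5 - 9) - 102) = -45652 + (167 + 3*13*(-4) - 102) = -45652 + (167 - 156 - 102) = -45652 - 91 = -45743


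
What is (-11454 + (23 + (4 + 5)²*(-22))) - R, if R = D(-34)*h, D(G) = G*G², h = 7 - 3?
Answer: 144003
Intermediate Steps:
h = 4
D(G) = G³
R = -157216 (R = (-34)³*4 = -39304*4 = -157216)
(-11454 + (23 + (4 + 5)²*(-22))) - R = (-11454 + (23 + (4 + 5)²*(-22))) - 1*(-157216) = (-11454 + (23 + 9²*(-22))) + 157216 = (-11454 + (23 + 81*(-22))) + 157216 = (-11454 + (23 - 1782)) + 157216 = (-11454 - 1759) + 157216 = -13213 + 157216 = 144003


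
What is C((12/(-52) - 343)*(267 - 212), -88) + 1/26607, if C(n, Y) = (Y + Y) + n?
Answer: -6590500673/345891 ≈ -19054.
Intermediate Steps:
C(n, Y) = n + 2*Y (C(n, Y) = 2*Y + n = n + 2*Y)
C((12/(-52) - 343)*(267 - 212), -88) + 1/26607 = ((12/(-52) - 343)*(267 - 212) + 2*(-88)) + 1/26607 = ((12*(-1/52) - 343)*55 - 176) + 1/26607 = ((-3/13 - 343)*55 - 176) + 1/26607 = (-4462/13*55 - 176) + 1/26607 = (-245410/13 - 176) + 1/26607 = -247698/13 + 1/26607 = -6590500673/345891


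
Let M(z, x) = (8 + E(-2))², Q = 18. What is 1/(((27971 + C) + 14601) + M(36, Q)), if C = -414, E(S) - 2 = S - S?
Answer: 1/42258 ≈ 2.3664e-5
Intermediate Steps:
E(S) = 2 (E(S) = 2 + (S - S) = 2 + 0 = 2)
M(z, x) = 100 (M(z, x) = (8 + 2)² = 10² = 100)
1/(((27971 + C) + 14601) + M(36, Q)) = 1/(((27971 - 414) + 14601) + 100) = 1/((27557 + 14601) + 100) = 1/(42158 + 100) = 1/42258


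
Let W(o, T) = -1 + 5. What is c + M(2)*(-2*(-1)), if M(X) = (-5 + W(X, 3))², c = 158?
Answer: 160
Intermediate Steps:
W(o, T) = 4
M(X) = 1 (M(X) = (-5 + 4)² = (-1)² = 1)
c + M(2)*(-2*(-1)) = 158 + 1*(-2*(-1)) = 158 + 1*2 = 158 + 2 = 160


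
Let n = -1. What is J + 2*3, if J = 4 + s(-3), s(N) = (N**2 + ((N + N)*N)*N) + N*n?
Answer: -32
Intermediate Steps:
s(N) = N**2 - N + 2*N**3 (s(N) = (N**2 + ((N + N)*N)*N) + N*(-1) = (N**2 + ((2*N)*N)*N) - N = (N**2 + (2*N**2)*N) - N = (N**2 + 2*N**3) - N = N**2 - N + 2*N**3)
J = -38 (J = 4 - 3*(-1 - 3 + 2*(-3)**2) = 4 - 3*(-1 - 3 + 2*9) = 4 - 3*(-1 - 3 + 18) = 4 - 3*14 = 4 - 42 = -38)
J + 2*3 = -38 + 2*3 = -38 + 6 = -32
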